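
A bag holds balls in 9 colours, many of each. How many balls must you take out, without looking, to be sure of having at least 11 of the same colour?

91

In the worst case you draw 10 of each of the 9 colours: 9 × 10 = 90.
One more forces 11 of some colour, so 90 + 1 = 91.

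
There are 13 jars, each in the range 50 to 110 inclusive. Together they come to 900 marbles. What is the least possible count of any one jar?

50

Minimizing one value means maximizing the remaining 12.
The other 12 can take up 12 × 110 = 1320 ≥ 900 − 50, so one jar can sit at its floor of 50.
Achievable: one at 50 and the other 12 totalling 850, which fits since 12 × 50 ≤ 850 ≤ 12 × 110.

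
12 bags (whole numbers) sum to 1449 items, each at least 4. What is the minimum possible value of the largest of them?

Some value must be at least ⌈1449/12⌉ = 121, since 12 × 120 = 1440 < 1449.
Taking 3 copies of 120 and 9 copies of 121 gives exactly 1449, so 121 is attained.

121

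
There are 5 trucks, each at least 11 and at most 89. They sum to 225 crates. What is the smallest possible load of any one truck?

11

Minimizing one value means maximizing the remaining 4.
The other 4 can take up 4 × 89 = 356 ≥ 225 − 11, so one truck can sit at its floor of 11.
Achievable: one at 11 and the other 4 totalling 214, which fits since 4 × 11 ≤ 214 ≤ 4 × 89.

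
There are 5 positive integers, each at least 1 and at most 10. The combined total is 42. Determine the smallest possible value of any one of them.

Minimizing one value means maximizing the remaining 4.
The other 4 contribute at most 4 × 10 = 40, leaving at least 42 − 40 = 2.
Since 2 ≥ 1, this is achievable: one at 2 and 4 at 10.

2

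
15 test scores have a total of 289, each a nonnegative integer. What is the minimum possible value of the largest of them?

The average is 289/15 > 19, so not all 15 can be 19 or less; the largest is ≥ 20.
Achievable: 4 of them at 20 and 11 at 19 total 289.

20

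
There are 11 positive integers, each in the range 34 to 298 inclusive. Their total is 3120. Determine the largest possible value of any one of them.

298

To make one integer as large as possible, make the other 10 as small as possible.
The other 10 contribute at least 10 × 34 = 340, leaving at most 3120 − 340 = 2780.
But each integer is capped at 298, so the maximum is 298.
Achievable: one at 298 and the other 10 totalling 2822, which fits since 10 × 34 ≤ 2822 ≤ 10 × 298.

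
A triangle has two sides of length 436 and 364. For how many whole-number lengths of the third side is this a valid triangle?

The triangle inequality gives |436 − 364| < c < 436 + 364, i.e. 72 < c < 800.
So c can be any integer from 73 to 799: 727 values.

727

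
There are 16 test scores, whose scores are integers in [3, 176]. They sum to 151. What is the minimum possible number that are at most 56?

15

If only k of them are at most 56, the other 16 − k are at least 57, so the total is at least (16 − k)·57 + k·3.
This is ≤ 151, so (16 − k)·57 + 3k ≤ 151, which gives k ≥ 15.
Exactly 15 works: 15 values at 3 and 1 at 57 total 102; raise one of the low values by 49 (still ≤ 56) to hit 151.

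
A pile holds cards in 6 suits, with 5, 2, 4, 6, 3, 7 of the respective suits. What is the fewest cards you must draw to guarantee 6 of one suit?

In the worst case you take as many as possible of each suit without reaching 6: 5 + 2 + 4 + 5 + 3 + 5 = 24.
The next one must give 6 of some suit, so 24 + 1 = 25.

25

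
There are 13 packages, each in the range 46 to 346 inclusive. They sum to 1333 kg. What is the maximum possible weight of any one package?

Maximizing one value means minimizing the remaining 12.
The other 12 contribute at least 12 × 46 = 552, leaving at most 1333 − 552 = 781.
But each package is capped at 346, so the maximum is 346.
Achievable: one at 346 and the other 12 totalling 987, which fits since 12 × 46 ≤ 987 ≤ 12 × 346.

346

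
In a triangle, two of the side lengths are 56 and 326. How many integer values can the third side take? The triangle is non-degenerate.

The triangle inequality gives |56 − 326| < c < 56 + 326, i.e. 270 < c < 382.
So c can be any integer from 271 to 381: 111 values.

111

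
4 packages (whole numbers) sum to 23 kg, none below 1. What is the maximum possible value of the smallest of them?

5

The average is 23/4 < 6, so some value is ≤ 5.
Taking 1 copy of 5 and 3 copies of 6 gives exactly 23, so 5 is attained.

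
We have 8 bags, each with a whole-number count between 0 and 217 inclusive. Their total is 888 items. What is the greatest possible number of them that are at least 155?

Suppose k of them are at least 155. Those contribute at least 155 each and the other 8 − k at least 0 each.
So the total is at least 155k + 0(8 − k) = 0 + 155k. This must be ≤ 888, giving k ≤ 5.
k = 5 is achieved by 5 values at 155 and 3 at 0, total 775; add 113 to one value (staying below 155) to reach 888.

5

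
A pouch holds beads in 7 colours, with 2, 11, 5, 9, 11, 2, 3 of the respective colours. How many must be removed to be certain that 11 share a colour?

In the worst case you take as many as possible of each colour without reaching 11: 2 + 10 + 5 + 9 + 10 + 2 + 3 = 41.
The next one must give 11 of some colour, so 41 + 1 = 42.

42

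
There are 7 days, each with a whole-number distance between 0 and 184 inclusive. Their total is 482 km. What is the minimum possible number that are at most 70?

1

Let j be the number exceeding 70. Then the total is ≥ 71·j + 0·(7 − j) = 0 + 71j.
So 71j ≤ 482 and j ≤ 6; hence at least 7 − 6 = 1 are ≤ 70.
Exactly 1 works: 1 value at 0 and 6 at 71 total 426; raise one of the low values by 56 (still ≤ 70) to hit 482.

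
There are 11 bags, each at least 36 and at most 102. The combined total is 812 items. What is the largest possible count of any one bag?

102

Maximizing one value means minimizing the remaining 10.
The other 10 contribute at least 10 × 36 = 360, leaving at most 812 − 360 = 452.
But each bag is capped at 102, so the maximum is 102.
Achievable: one at 102 and the other 10 totalling 710, which fits since 10 × 36 ≤ 710 ≤ 10 × 102.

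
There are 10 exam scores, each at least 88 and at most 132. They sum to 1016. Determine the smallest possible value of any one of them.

88

To make one score as small as possible, make the other 9 as large as possible.
The other 9 can take up 9 × 132 = 1188 ≥ 1016 − 88, so one score can sit at its floor of 88.
Achievable: one at 88 and the other 9 totalling 928, which fits since 9 × 88 ≤ 928 ≤ 9 × 132.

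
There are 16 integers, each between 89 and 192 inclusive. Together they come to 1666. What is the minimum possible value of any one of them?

Minimizing one value means maximizing the remaining 15.
The other 15 can take up 15 × 192 = 2880 ≥ 1666 − 89, so one integer can sit at its floor of 89.
Achievable: one at 89 and the other 15 totalling 1577, which fits since 15 × 89 ≤ 1577 ≤ 15 × 192.

89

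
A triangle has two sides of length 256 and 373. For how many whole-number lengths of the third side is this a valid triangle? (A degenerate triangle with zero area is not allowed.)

511

The triangle inequality gives |256 − 373| < c < 256 + 373, i.e. 117 < c < 629.
So c can be any integer from 118 to 628: 511 values.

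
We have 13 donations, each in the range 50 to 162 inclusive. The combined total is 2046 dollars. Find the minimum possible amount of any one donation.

102

To make one donation as small as possible, make the other 12 as large as possible.
The other 12 contribute at most 12 × 162 = 1944, leaving at least 2046 − 1944 = 102.
Since 102 ≥ 50, this is achievable: one at 102 and 12 at 162.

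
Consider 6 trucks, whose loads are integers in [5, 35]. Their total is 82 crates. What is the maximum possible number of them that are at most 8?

Each value at 8 or below falls at least 35 − 8 = 27 short of the ceiling 35.
The ceiling total is 6 × 35 = 210, and we need 82, so at most ⌊(210 − 82)/27⌋ = 4 can be that low.
k = 4 is achieved by 4 values at 8 and 2 at 35, total 102; lower one of the 35's by 20 (still > 8) to reach 82.

4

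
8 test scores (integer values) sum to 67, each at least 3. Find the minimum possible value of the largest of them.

9

Some value must be at least ⌈67/8⌉ = 9, since 8 × 8 = 64 < 67.
Equality holds with 3 values of 9 and 5 values of 8.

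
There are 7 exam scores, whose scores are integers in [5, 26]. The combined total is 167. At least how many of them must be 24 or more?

2

Suppose at most 7 − j of them reach 24; then j values are ≤ 23 and the rest ≤ 26.
The total is then ≤ 23·j + 26·(7 − j) = 182 − 3j. For this to be ≥ 167 we need j ≤ 5, so at least 7 − 5 = 2 must reach 24.
Exactly 2 works: 2 values at 26 and 5 at 23 total 167.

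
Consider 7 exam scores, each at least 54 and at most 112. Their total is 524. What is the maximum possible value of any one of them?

To make one score as large as possible, make the other 6 as small as possible.
The other 6 contribute at least 6 × 54 = 324, leaving at most 524 − 324 = 200.
But each score is capped at 112, so the maximum is 112.
Achievable: one at 112 and the other 6 totalling 412, which fits since 6 × 54 ≤ 412 ≤ 6 × 112.

112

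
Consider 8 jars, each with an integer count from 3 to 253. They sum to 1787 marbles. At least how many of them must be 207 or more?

3

Each value short of 207 is at most 206, costing at least 253 − 206 = 47 against the maximum total of 2024.
We can afford to lose at most 2024 − 1787 = 237, so at most ⌊237/47⌋ = 5 fall short, and at least 3 are ≥ 207.
Exactly 3 works: 3 values at 253 and 5 at 206 total 1789; lower one of the high values by 2 (still ≥ 207) to hit 1787.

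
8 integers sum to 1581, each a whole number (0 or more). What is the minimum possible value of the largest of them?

198

The average is 1581/8 > 197, so not all 8 can be 197 or less; the largest is ≥ 198.
Equality holds with 5 values of 198 and 3 values of 197.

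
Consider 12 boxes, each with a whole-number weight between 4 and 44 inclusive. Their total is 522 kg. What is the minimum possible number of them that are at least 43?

9

Suppose at most 12 − j of them reach 43; then j values are ≤ 42 and the rest ≤ 44.
The total is then ≤ 42·j + 44·(12 − j) = 528 − 2j. For this to be ≥ 522 we need j ≤ 3, so at least 12 − 3 = 9 must reach 43.
Exactly 9 works: 9 values at 44 and 3 at 42 total 522.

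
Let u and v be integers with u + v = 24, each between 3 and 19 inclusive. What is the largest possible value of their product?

With u + v fixed, uv peaks when the two are closest together.
Taking u = 12 and v = 12 (both in [3, 19]) gives uv = 144.

144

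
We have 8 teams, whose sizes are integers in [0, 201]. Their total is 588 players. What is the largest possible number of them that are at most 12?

5

Suppose k of them are at most 12. Those contribute at most 12 each and the rest at most 201 each.
So the total is at most 12k + 201(8 − k) = 1608 − 189k. This must still be ≥ 588, so k ≤ 5.
k = 5 is achieved by 5 values at 12 and 3 at 201, total 663; lower one of the 201's by 75 (still > 12) to reach 588.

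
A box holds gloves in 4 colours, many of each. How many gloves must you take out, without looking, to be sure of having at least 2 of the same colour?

You could draw 1 of every colour without reaching 2 of any — 4 in all.
One more forces 2 of some colour, so 4 + 1 = 5.

5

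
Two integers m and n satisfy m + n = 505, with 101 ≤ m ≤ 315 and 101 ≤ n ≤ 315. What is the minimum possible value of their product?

mn = m(505 − m) is concave in m, so over [190, 315] it is minimized at an endpoint.
At the endpoint m = 190, n = 505 − 190 = 315, so mn = 190 × 315 = 59850.

59850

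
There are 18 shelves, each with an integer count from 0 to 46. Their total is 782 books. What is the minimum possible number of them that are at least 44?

Suppose at most 18 − j of them reach 44; then j values are ≤ 43 and the rest ≤ 46.
The total is then ≤ 43·j + 46·(18 − j) = 828 − 3j. For this to be ≥ 782 we need j ≤ 15, so at least 18 − 15 = 3 must reach 44.
Exactly 3 works: 3 values at 46 and 15 at 43 total 783; lower one of the high values by 1 (still ≥ 44) to hit 782.

3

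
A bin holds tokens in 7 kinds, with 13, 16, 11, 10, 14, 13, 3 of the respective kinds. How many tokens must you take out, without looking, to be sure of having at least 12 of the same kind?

69

In the worst case you take as many as possible of each kind without reaching 12: 11 + 11 + 11 + 10 + 11 + 11 + 3 = 68.
The next one must give 12 of some kind, so 68 + 1 = 69.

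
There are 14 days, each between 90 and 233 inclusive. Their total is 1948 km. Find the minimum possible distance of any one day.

90

Minimizing one value means maximizing the remaining 13.
The other 13 can take up 13 × 233 = 3029 ≥ 1948 − 90, so one day can sit at its floor of 90.
Achievable: one at 90 and the other 13 totalling 1858, which fits since 13 × 90 ≤ 1858 ≤ 13 × 233.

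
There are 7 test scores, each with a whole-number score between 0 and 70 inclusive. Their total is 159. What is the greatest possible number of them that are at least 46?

With k values at 46 or above and the rest at least 0, the sum is at least 0 + 46k.
Since the sum is 159, we need 46k ≤ 159, i.e. k ≤ 3.
k = 3 is achieved by 3 values at 46 and 4 at 0, total 138; add 21 to one value (staying below 46) to reach 159.

3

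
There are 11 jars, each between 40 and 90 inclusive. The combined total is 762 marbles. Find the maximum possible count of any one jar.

90

Maximizing one value means minimizing the remaining 10.
The other 10 contribute at least 10 × 40 = 400, leaving at most 762 − 400 = 362.
But each jar is capped at 90, so the maximum is 90.
Achievable: one at 90 and the other 10 totalling 672, which fits since 10 × 40 ≤ 672 ≤ 10 × 90.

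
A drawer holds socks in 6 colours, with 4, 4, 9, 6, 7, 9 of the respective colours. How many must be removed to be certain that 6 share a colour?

29

In the worst case you take as many as possible of each colour without reaching 6: 4 + 4 + 5 + 5 + 5 + 5 = 28.
The next one must give 6 of some colour, so 28 + 1 = 29.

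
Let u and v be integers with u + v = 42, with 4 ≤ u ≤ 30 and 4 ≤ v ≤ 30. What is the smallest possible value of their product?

360

For a fixed sum, uv is smallest when u and v are as far apart as possible.
At the endpoint u = 12, v = 42 − 12 = 30, so uv = 12 × 30 = 360.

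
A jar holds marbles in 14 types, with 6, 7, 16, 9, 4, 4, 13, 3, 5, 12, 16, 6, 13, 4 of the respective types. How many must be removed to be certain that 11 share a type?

In the worst case you take as many as possible of each type without reaching 11: 6 + 7 + 10 + 9 + 4 + 4 + 10 + 3 + 5 + 10 + 10 + 6 + 10 + 4 = 98.
The next one must give 11 of some type, so 98 + 1 = 99.

99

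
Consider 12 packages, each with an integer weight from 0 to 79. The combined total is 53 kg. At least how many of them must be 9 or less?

7

Each value above 9 is at least 10, contributing at least 10 − 0 = 10 above the floor 0.
The sum exceeds the floor total 0 by 53, so at most ⌊53/10⌋ = 5 exceed 9, and at least 7 are ≤ 9.
Exactly 7 works: 7 values at 0 and 5 at 10 total 50; raise one of the low values by 3 (still ≤ 9) to hit 53.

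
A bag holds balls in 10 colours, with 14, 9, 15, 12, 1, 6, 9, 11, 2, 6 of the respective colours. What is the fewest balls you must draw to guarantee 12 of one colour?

In the worst case you take as many as possible of each colour without reaching 12: 11 + 9 + 11 + 11 + 1 + 6 + 9 + 11 + 2 + 6 = 77.
The next one must give 12 of some colour, so 77 + 1 = 78.

78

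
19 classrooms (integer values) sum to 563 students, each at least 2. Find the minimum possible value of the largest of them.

30

If every one of the 19 were at most 29, the total would be at most 19 × 29 = 551 < 563.
Achievable: 12 of them at 30 and 7 at 29 total 563.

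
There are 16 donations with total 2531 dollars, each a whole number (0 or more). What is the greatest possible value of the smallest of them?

158

The 16 values sum to 2531, so their minimum is at most ⌊2531/16⌋ = 158.
Achievable: 13 of them at 158 and 3 at 159 total 2531.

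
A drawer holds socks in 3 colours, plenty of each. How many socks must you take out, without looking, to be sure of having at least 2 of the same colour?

You could draw 1 of every colour without reaching 2 of any — 3 in all.
One more forces 2 of some colour, so 3 + 1 = 4.

4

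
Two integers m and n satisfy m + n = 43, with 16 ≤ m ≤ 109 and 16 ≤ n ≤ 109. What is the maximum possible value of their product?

462

For a fixed sum, the product mn is largest when m and n are as close as possible.
Taking m = 21 and n = 22 (both in [16, 109]) gives mn = 462.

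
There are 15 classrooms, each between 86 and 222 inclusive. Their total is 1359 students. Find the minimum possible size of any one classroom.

86

To make one classroom as small as possible, make the other 14 as large as possible.
The other 14 can take up 14 × 222 = 3108 ≥ 1359 − 86, so one classroom can sit at its floor of 86.
Achievable: one at 86 and the other 14 totalling 1273, which fits since 14 × 86 ≤ 1273 ≤ 14 × 222.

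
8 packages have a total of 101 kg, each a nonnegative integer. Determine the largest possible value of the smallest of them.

If every one of the 8 were at least 13, the total would be at least 8 × 13 = 104 > 101.
Taking 3 copies of 12 and 5 copies of 13 gives exactly 101, so 12 is attained.

12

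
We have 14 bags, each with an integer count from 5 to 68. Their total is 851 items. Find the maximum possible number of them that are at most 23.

Suppose k of them are at most 23. Those contribute at most 23 each and the rest at most 68 each.
So the total is at most 23k + 68(14 − k) = 952 − 45k. This must still be ≥ 851, so k ≤ 2.
k = 2 is achieved by 2 values at 23 and 12 at 68, total 862; lower one of the 68's by 11 (still > 23) to reach 851.

2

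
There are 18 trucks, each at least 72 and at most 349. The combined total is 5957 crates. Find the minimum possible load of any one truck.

72

To make one truck as small as possible, make the other 17 as large as possible.
The other 17 can take up 17 × 349 = 5933 ≥ 5957 − 72, so one truck can sit at its floor of 72.
Achievable: one at 72 and the other 17 totalling 5885, which fits since 17 × 72 ≤ 5885 ≤ 17 × 349.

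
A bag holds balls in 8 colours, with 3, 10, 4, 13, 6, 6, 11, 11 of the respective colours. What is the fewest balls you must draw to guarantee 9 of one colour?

In the worst case you take as many as possible of each colour without reaching 9: 3 + 8 + 4 + 8 + 6 + 6 + 8 + 8 = 51.
The next one must give 9 of some colour, so 51 + 1 = 52.

52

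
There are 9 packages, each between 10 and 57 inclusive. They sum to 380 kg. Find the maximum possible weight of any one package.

To make one package as large as possible, make the other 8 as small as possible.
The other 8 contribute at least 8 × 10 = 80, leaving at most 380 − 80 = 300.
But each package is capped at 57, so the maximum is 57.
Achievable: one at 57 and the other 8 totalling 323, which fits since 8 × 10 ≤ 323 ≤ 8 × 57.

57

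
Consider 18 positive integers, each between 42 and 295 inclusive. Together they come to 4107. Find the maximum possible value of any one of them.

To make one integer as large as possible, make the other 17 as small as possible.
The other 17 contribute at least 17 × 42 = 714, leaving at most 4107 − 714 = 3393.
But each integer is capped at 295, so the maximum is 295.
Achievable: one at 295 and the other 17 totalling 3812, which fits since 17 × 42 ≤ 3812 ≤ 17 × 295.

295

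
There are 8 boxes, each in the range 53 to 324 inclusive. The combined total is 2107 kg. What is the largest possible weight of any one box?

324

Maximizing one value means minimizing the remaining 7.
The other 7 contribute at least 7 × 53 = 371, leaving at most 2107 − 371 = 1736.
But each box is capped at 324, so the maximum is 324.
Achievable: one at 324 and the other 7 totalling 1783, which fits since 7 × 53 ≤ 1783 ≤ 7 × 324.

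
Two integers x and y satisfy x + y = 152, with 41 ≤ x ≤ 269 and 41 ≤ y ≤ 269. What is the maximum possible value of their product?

5776

For a fixed sum, the product xy is largest when x and y are as close as possible.
Taking x = 76 and y = 76 (both in [41, 269]) gives xy = 5776.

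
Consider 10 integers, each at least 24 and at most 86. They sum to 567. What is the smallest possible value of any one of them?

To make one integer as small as possible, make the other 9 as large as possible.
The other 9 can take up 9 × 86 = 774 ≥ 567 − 24, so one integer can sit at its floor of 24.
Achievable: one at 24 and the other 9 totalling 543, which fits since 9 × 24 ≤ 543 ≤ 9 × 86.

24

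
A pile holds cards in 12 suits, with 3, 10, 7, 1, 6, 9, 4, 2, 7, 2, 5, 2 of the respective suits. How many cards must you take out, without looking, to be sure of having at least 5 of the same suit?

In the worst case you take as many as possible of each suit without reaching 5: 3 + 4 + 4 + 1 + 4 + 4 + 4 + 2 + 4 + 2 + 4 + 2 = 38.
The next one must give 5 of some suit, so 38 + 1 = 39.

39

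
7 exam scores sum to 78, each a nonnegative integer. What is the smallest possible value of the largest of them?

12

The 7 values sum to 78, so their maximum is at least ⌈78/7⌉ = 12.
Achievable: 1 of them at 12 and 6 at 11 total 78.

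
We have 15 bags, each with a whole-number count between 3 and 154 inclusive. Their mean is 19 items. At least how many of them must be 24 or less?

The total is 15 × 19 = 285.
Each value above 24 is at least 25, contributing at least 25 − 3 = 22 above the floor 3.
The sum exceeds the floor total 45 by 240, so at most ⌊240/22⌋ = 10 exceed 24, and at least 5 are ≤ 24.
Exactly 5 works: 5 values at 3 and 10 at 25 total 265; raise one of the low values by 20 (still ≤ 24) to hit 285.

5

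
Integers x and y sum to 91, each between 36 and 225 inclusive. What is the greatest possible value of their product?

2070

xy = x(91 − x) is maximized when x is as near 91/2 as the bounds allow.
Taking x = 45 and y = 46 (both in [36, 225]) gives xy = 2070.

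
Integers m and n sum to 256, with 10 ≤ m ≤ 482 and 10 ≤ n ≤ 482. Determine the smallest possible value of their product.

2460

For a fixed sum, mn is smallest when m and n are as far apart as possible.
The extreme feasible split is m = 10, n = 246, giving mn = 2460.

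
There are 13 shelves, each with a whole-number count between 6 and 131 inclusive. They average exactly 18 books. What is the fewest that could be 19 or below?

2

The total is 13 × 18 = 234.
Each value above 19 is at least 20, contributing at least 20 − 6 = 14 above the floor 6.
The sum exceeds the floor total 78 by 156, so at most ⌊156/14⌋ = 11 exceed 19, and at least 2 are ≤ 19.
Exactly 2 works: 2 values at 6 and 11 at 20 total 232; raise one of the low values by 2 (still ≤ 19) to hit 234.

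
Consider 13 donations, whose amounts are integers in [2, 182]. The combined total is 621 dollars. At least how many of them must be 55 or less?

2

Let j be the number exceeding 55. Then the total is ≥ 56·j + 2·(13 − j) = 26 + 54j.
So 54j ≤ 595 and j ≤ 11; hence at least 13 − 11 = 2 are ≤ 55.
Exactly 2 works: 2 values at 2 and 11 at 56 total 620; raise one of the low values by 1 (still ≤ 55) to hit 621.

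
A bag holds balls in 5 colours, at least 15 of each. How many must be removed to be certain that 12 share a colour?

In the worst case you draw 11 of each of the 5 colours: 5 × 11 = 55.
One more forces 12 of some colour, so 55 + 1 = 56.

56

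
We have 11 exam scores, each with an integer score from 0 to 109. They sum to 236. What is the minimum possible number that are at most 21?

1

Each value above 21 is at least 22, contributing at least 22 − 0 = 22 above the floor 0.
The sum exceeds the floor total 0 by 236, so at most ⌊236/22⌋ = 10 exceed 21, and at least 1 are ≤ 21.
Exactly 1 works: 1 value at 0 and 10 at 22 total 220; raise one of the low values by 16 (still ≤ 21) to hit 236.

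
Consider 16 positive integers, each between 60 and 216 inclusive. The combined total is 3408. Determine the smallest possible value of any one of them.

168

To make one integer as small as possible, make the other 15 as large as possible.
The other 15 contribute at most 15 × 216 = 3240, leaving at least 3408 − 3240 = 168.
Since 168 ≥ 60, this is achievable: one at 168 and 15 at 216.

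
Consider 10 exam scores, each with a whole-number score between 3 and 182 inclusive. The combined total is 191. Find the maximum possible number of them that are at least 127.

Suppose k of them are at least 127. Those contribute at least 127 each and the other 10 − k at least 3 each.
So the total is at least 127k + 3(10 − k) = 30 + 124k. This must be ≤ 191, giving k ≤ 1.
k = 1 is achieved by 1 value at 127 and 9 at 3, total 154; add 37 to one value (staying below 127) to reach 191.

1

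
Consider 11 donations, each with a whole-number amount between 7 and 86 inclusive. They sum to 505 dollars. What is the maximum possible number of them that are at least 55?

8

With k values at 55 or above and the rest at least 7, the sum is at least 77 + 48k.
Since the sum is 505, we need 48k ≤ 428, i.e. k ≤ 8.
k = 8 is achieved by 8 values at 55 and 3 at 7, total 461; add 44 to one value (staying below 55) to reach 505.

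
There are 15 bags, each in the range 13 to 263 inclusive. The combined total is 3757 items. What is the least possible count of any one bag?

Minimizing one value means maximizing the remaining 14.
The other 14 contribute at most 14 × 263 = 3682, leaving at least 3757 − 3682 = 75.
Since 75 ≥ 13, this is achievable: one at 75 and 14 at 263.

75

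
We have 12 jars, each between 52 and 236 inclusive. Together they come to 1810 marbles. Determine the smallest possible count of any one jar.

52

Minimizing one value means maximizing the remaining 11.
The other 11 can take up 11 × 236 = 2596 ≥ 1810 − 52, so one jar can sit at its floor of 52.
Achievable: one at 52 and the other 11 totalling 1758, which fits since 11 × 52 ≤ 1758 ≤ 11 × 236.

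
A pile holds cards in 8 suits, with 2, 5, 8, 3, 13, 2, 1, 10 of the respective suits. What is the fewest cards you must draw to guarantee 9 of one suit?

38

In the worst case you take as many as possible of each suit without reaching 9: 2 + 5 + 8 + 3 + 8 + 2 + 1 + 8 = 37.
The next one must give 9 of some suit, so 37 + 1 = 38.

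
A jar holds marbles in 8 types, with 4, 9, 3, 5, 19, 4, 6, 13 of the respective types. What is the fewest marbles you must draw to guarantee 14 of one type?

58

In the worst case you take as many as possible of each type without reaching 14: 4 + 9 + 3 + 5 + 13 + 4 + 6 + 13 = 57.
The next one must give 14 of some type, so 57 + 1 = 58.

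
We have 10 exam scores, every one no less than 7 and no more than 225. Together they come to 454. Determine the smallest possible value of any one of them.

7

To make one score as small as possible, make the other 9 as large as possible.
The other 9 can take up 9 × 225 = 2025 ≥ 454 − 7, so one score can sit at its floor of 7.
Achievable: one at 7 and the other 9 totalling 447, which fits since 9 × 7 ≤ 447 ≤ 9 × 225.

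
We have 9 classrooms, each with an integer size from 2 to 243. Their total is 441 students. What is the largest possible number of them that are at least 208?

If k of the values are ≥ 208, the total is ≥ 208k + 2(9 − k).
Setting 208k + 2(9 − k) ≤ 441 gives 206k ≤ 423, so k ≤ 2.
k = 2 is achieved by 2 values at 208 and 7 at 2, total 430; add 11 to one value (staying below 208) to reach 441.

2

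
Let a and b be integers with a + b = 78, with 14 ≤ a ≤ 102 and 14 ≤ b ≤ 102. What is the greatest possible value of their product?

ab = a(78 − a) is maximized when a is as near 78/2 as the bounds allow.
Taking a = 39 and b = 39 (both in [14, 102]) gives ab = 1521.

1521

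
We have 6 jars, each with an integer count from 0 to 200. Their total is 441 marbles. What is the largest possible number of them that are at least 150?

2

Suppose k of them are at least 150. Those contribute at least 150 each and the other 6 − k at least 0 each.
So the total is at least 150k + 0(6 − k) = 0 + 150k. This must be ≤ 441, giving k ≤ 2.
k = 2 is achieved by 2 values at 150 and 4 at 0, total 300; add 141 to one value (staying below 150) to reach 441.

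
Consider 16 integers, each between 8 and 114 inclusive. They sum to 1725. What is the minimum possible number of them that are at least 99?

Suppose at most 16 − j of them reach 99; then j values are ≤ 98 and the rest ≤ 114.
The total is then ≤ 98·j + 114·(16 − j) = 1824 − 16j. For this to be ≥ 1725 we need j ≤ 6, so at least 16 − 6 = 10 must reach 99.
Exactly 10 works: 10 values at 114 and 6 at 98 total 1728; lower one of the high values by 3 (still ≥ 99) to hit 1725.

10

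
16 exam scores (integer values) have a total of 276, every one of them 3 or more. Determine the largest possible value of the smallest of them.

17

The average is 276/16 < 18, so some value is ≤ 17.
Achievable: 12 of them at 17 and 4 at 18 total 276.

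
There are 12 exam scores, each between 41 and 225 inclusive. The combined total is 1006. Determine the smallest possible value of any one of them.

41

To make one score as small as possible, make the other 11 as large as possible.
The other 11 can take up 11 × 225 = 2475 ≥ 1006 − 41, so one score can sit at its floor of 41.
Achievable: one at 41 and the other 11 totalling 965, which fits since 11 × 41 ≤ 965 ≤ 11 × 225.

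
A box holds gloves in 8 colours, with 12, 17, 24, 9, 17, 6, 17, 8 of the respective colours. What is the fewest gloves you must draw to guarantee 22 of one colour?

In the worst case you take as many as possible of each colour without reaching 22: 12 + 17 + 21 + 9 + 17 + 6 + 17 + 8 = 107.
The next one must give 22 of some colour, so 107 + 1 = 108.

108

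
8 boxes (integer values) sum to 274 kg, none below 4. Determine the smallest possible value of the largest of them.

The average is 274/8 > 34, so not all 8 can be 34 or less; the largest is ≥ 35.
Taking 6 copies of 34 and 2 copies of 35 gives exactly 274, so 35 is attained.

35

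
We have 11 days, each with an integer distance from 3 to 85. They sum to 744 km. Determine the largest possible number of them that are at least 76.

9

With k values at 76 or above and the rest at least 3, the sum is at least 33 + 73k.
Since the sum is 744, we need 73k ≤ 711, i.e. k ≤ 9.
k = 9 is achieved by 9 values at 76 and 2 at 3, total 690; add 54 to one value (staying below 76) to reach 744.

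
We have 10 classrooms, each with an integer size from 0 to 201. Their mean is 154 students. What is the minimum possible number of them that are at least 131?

4

The total is 10 × 154 = 1540.
If only k of them are at least 131, the other 10 − k are at most 130, so the total is at most k·201 + (10 − k)·130.
This must reach 1540, so k·201 + (10 − k)·130 ≥ 1540, giving k ≥ 4.
Exactly 4 works: 4 values at 201 and 6 at 130 total 1584; lower one of the high values by 44 (still ≥ 131) to hit 1540.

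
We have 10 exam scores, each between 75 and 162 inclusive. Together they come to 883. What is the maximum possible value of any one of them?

162

To make one score as large as possible, make the other 9 as small as possible.
The other 9 contribute at least 9 × 75 = 675, leaving at most 883 − 675 = 208.
But each score is capped at 162, so the maximum is 162.
Achievable: one at 162 and the other 9 totalling 721, which fits since 9 × 75 ≤ 721 ≤ 9 × 162.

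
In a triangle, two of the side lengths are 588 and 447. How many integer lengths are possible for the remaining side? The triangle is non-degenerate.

The triangle inequality gives |588 − 447| < c < 588 + 447, i.e. 141 < c < 1035.
So c can be any integer from 142 to 1034: 893 values.

893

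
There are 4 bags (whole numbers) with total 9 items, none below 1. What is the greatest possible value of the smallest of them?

2

If every one of the 4 were at least 3, the total would be at least 4 × 3 = 12 > 9.
Equality holds with 3 values of 2 and 1 value of 3.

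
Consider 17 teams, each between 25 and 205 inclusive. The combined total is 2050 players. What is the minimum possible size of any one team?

25

Minimizing one value means maximizing the remaining 16.
The other 16 can take up 16 × 205 = 3280 ≥ 2050 − 25, so one team can sit at its floor of 25.
Achievable: one at 25 and the other 16 totalling 2025, which fits since 16 × 25 ≤ 2025 ≤ 16 × 205.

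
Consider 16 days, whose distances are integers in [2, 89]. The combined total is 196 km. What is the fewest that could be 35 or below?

If only k of them are at most 35, the other 16 − k are at least 36, so the total is at least (16 − k)·36 + k·2.
This is ≤ 196, so (16 − k)·36 + 2k ≤ 196, which gives k ≥ 12.
Exactly 12 works: 12 values at 2 and 4 at 36 total 168; raise one of the low values by 28 (still ≤ 35) to hit 196.

12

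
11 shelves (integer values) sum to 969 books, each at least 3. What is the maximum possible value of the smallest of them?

If every one of the 11 were at least 89, the total would be at least 11 × 89 = 979 > 969.
Achievable: 10 of them at 88 and 1 at 89 total 969.

88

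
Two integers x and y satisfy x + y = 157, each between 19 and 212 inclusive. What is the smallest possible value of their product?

For a fixed sum, xy is smallest when x and y are as far apart as possible.
At the endpoint x = 19, y = 157 − 19 = 138, so xy = 19 × 138 = 2622.

2622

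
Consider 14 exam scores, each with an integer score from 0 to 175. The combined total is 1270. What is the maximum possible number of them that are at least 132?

With k values at 132 or above and the rest at least 0, the sum is at least 0 + 132k.
Since the sum is 1270, we need 132k ≤ 1270, i.e. k ≤ 9.
k = 9 is achieved by 9 values at 132 and 5 at 0, total 1188; add 82 to one value (staying below 132) to reach 1270.

9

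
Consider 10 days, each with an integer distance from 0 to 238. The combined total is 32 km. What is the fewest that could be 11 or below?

If only k of them are at most 11, the other 10 − k are at least 12, so the total is at least (10 − k)·12 + k·0.
This is ≤ 32, so (10 − k)·12 + 0k ≤ 32, which gives k ≥ 8.
Exactly 8 works: 8 values at 0 and 2 at 12 total 24; raise one of the low values by 8 (still ≤ 11) to hit 32.

8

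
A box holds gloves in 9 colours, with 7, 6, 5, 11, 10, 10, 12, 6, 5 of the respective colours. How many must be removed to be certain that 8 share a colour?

In the worst case you take as many as possible of each colour without reaching 8: 7 + 6 + 5 + 7 + 7 + 7 + 7 + 6 + 5 = 57.
The next one must give 8 of some colour, so 57 + 1 = 58.

58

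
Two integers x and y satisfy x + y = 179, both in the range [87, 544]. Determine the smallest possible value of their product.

xy = x(179 − x) is concave in x, so over [87, 92] it is minimized at an endpoint.
At the endpoint x = 87, y = 179 − 87 = 92, so xy = 87 × 92 = 8004.

8004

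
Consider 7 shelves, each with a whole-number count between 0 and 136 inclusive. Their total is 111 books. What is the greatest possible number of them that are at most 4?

6

Suppose k of them are at most 4. Those contribute at most 4 each and the rest at most 136 each.
So the total is at most 4k + 136(7 − k) = 952 − 132k. This must still be ≥ 111, so k ≤ 6.
k = 6 is achieved by 6 values at 4 and 1 at 136, total 160; lower one of the 136's by 49 (still > 4) to reach 111.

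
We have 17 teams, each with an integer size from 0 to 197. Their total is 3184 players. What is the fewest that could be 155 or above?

If only k of them are at least 155, the other 17 − k are at most 154, so the total is at most k·197 + (17 − k)·154.
This must reach 3184, so k·197 + (17 − k)·154 ≥ 3184, giving k ≥ 14.
Exactly 14 works: 14 values at 197 and 3 at 154 total 3220; lower one of the high values by 36 (still ≥ 155) to hit 3184.

14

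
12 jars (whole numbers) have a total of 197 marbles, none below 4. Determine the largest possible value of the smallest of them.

The average is 197/12 < 17, so some value is ≤ 16.
Taking 7 copies of 16 and 5 copies of 17 gives exactly 197, so 16 is attained.

16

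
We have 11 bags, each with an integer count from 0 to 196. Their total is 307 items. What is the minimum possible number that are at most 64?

7

If only k of them are at most 64, the other 11 − k are at least 65, so the total is at least (11 − k)·65 + k·0.
This is ≤ 307, so (11 − k)·65 + 0k ≤ 307, which gives k ≥ 7.
Exactly 7 works: 7 values at 0 and 4 at 65 total 260; raise one of the low values by 47 (still ≤ 64) to hit 307.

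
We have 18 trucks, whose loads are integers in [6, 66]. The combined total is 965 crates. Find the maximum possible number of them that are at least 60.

Suppose k of them are at least 60. Those contribute at least 60 each and the other 18 − k at least 6 each.
So the total is at least 60k + 6(18 − k) = 108 + 54k. This must be ≤ 965, giving k ≤ 15.
k = 15 is achieved by 15 values at 60 and 3 at 6, total 918; add 47 to one value (staying below 60) to reach 965.

15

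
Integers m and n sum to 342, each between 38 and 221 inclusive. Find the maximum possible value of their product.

With m + n fixed, mn peaks when the two are closest together.
Taking m = 171 and n = 171 (both in [38, 221]) gives mn = 29241.

29241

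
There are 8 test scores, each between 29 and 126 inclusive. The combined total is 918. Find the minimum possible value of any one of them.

36

Minimizing one value means maximizing the remaining 7.
The other 7 contribute at most 7 × 126 = 882, leaving at least 918 − 882 = 36.
Since 36 ≥ 29, this is achievable: one at 36 and 7 at 126.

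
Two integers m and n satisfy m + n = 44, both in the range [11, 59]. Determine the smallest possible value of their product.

363

mn = m(44 − m) is concave in m, so over [11, 33] it is minimized at an endpoint.
At the endpoint m = 11, n = 44 − 11 = 33, so mn = 11 × 33 = 363.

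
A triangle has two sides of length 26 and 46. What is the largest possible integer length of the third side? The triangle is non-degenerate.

71

The third side must be less than 26 + 46 = 72.
The largest integer below 72 is 71.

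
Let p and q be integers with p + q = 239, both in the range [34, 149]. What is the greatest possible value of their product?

14280

pq = p(239 − p) is maximized when p is as near 239/2 as the bounds allow.
Taking p = 119 and q = 120 (both in [34, 149]) gives pq = 14280.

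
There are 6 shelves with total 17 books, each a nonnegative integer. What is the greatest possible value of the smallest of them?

2

If every one of the 6 were at least 3, the total would be at least 6 × 3 = 18 > 17.
Achievable: 1 of them at 2 and 5 at 3 total 17.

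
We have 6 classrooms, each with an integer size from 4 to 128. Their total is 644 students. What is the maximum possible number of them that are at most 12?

Suppose k of them are at most 12. Those contribute at most 12 each and the rest at most 128 each.
So the total is at most 12k + 128(6 − k) = 768 − 116k. This must still be ≥ 644, so k ≤ 1.
k = 1 is achieved by 1 value at 12 and 5 at 128, total 652; lower one of the 128's by 8 (still > 12) to reach 644.

1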